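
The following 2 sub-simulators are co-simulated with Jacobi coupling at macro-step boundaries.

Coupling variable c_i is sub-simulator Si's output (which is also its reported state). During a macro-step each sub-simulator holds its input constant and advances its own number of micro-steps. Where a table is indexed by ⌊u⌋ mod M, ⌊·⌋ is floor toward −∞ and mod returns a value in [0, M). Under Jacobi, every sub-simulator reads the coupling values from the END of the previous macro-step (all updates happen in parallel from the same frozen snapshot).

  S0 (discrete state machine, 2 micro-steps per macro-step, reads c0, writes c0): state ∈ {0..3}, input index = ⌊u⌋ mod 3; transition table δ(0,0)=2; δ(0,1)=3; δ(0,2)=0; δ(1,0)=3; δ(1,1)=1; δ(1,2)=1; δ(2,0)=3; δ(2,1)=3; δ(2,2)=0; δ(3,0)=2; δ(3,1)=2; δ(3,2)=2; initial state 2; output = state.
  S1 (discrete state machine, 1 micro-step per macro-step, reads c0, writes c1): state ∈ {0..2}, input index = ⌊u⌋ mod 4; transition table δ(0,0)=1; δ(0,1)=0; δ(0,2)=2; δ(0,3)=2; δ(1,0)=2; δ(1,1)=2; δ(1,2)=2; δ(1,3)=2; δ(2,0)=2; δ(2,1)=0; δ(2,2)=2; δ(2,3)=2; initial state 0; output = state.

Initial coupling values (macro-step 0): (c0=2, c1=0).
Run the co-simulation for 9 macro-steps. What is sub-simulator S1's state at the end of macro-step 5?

S1 state at macro-step 5 = 2

macro 1: S0 reads c0=2 → after 2×micro: 0; S1 reads c0=2 → after 1×micro: 2 ⇒ (c0=0, c1=2)
macro 2: S0 reads c0=0 → after 2×micro: 3; S1 reads c0=0 → after 1×micro: 2 ⇒ (c0=3, c1=2)
macro 3: S0 reads c0=3 → after 2×micro: 3; S1 reads c0=3 → after 1×micro: 2 ⇒ (c0=3, c1=2)
macro 4: S0 reads c0=3 → after 2×micro: 3; S1 reads c0=3 → after 1×micro: 2 ⇒ (c0=3, c1=2)
macro 5: S0 reads c0=3 → after 2×micro: 3; S1 reads c0=3 → after 1×micro: 2 ⇒ (c0=3, c1=2)
macro 6: S0 reads c0=3 → after 2×micro: 3; S1 reads c0=3 → after 1×micro: 2 ⇒ (c0=3, c1=2)
macro 7: S0 reads c0=3 → after 2×micro: 3; S1 reads c0=3 → after 1×micro: 2 ⇒ (c0=3, c1=2)
macro 8: S0 reads c0=3 → after 2×micro: 3; S1 reads c0=3 → after 1×micro: 2 ⇒ (c0=3, c1=2)
macro 9: S0 reads c0=3 → after 2×micro: 3; S1 reads c0=3 → after 1×micro: 2 ⇒ (c0=3, c1=2)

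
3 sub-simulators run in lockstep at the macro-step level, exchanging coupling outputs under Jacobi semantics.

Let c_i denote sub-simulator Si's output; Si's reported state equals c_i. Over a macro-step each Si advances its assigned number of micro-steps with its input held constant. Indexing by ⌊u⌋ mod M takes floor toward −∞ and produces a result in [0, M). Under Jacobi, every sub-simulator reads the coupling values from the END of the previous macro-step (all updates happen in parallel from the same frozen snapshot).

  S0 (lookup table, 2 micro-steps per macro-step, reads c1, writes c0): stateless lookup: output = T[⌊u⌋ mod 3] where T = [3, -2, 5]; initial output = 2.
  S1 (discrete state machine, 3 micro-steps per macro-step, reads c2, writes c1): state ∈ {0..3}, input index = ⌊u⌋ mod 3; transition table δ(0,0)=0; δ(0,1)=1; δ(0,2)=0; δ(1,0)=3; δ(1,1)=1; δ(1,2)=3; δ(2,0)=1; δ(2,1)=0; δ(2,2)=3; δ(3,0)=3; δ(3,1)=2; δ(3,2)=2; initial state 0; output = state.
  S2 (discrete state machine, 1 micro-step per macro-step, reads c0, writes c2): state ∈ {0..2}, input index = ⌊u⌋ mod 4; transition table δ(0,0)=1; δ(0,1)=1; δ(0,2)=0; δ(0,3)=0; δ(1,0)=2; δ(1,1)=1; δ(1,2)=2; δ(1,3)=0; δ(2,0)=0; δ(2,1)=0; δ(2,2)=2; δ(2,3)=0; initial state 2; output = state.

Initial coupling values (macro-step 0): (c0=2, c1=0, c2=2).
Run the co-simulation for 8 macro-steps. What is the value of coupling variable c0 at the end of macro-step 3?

macro 1: S0 reads c1=0 → after 2×micro: 3; S1 reads c2=2 → after 3×micro: 0; S2 reads c0=2 → after 1×micro: 2 ⇒ (c0=3, c1=0, c2=2)
macro 2: S0 reads c1=0 → after 2×micro: 3; S1 reads c2=2 → after 3×micro: 0; S2 reads c0=3 → after 1×micro: 0 ⇒ (c0=3, c1=0, c2=0)
macro 3: S0 reads c1=0 → after 2×micro: 3; S1 reads c2=0 → after 3×micro: 0; S2 reads c0=3 → after 1×micro: 0 ⇒ (c0=3, c1=0, c2=0)
macro 4: S0 reads c1=0 → after 2×micro: 3; S1 reads c2=0 → after 3×micro: 0; S2 reads c0=3 → after 1×micro: 0 ⇒ (c0=3, c1=0, c2=0)
macro 5: S0 reads c1=0 → after 2×micro: 3; S1 reads c2=0 → after 3×micro: 0; S2 reads c0=3 → after 1×micro: 0 ⇒ (c0=3, c1=0, c2=0)
macro 6: S0 reads c1=0 → after 2×micro: 3; S1 reads c2=0 → after 3×micro: 0; S2 reads c0=3 → after 1×micro: 0 ⇒ (c0=3, c1=0, c2=0)
macro 7: S0 reads c1=0 → after 2×micro: 3; S1 reads c2=0 → after 3×micro: 0; S2 reads c0=3 → after 1×micro: 0 ⇒ (c0=3, c1=0, c2=0)
macro 8: S0 reads c1=0 → after 2×micro: 3; S1 reads c2=0 → after 3×micro: 0; S2 reads c0=3 → after 1×micro: 0 ⇒ (c0=3, c1=0, c2=0)

c0 at macro-step 3 = 3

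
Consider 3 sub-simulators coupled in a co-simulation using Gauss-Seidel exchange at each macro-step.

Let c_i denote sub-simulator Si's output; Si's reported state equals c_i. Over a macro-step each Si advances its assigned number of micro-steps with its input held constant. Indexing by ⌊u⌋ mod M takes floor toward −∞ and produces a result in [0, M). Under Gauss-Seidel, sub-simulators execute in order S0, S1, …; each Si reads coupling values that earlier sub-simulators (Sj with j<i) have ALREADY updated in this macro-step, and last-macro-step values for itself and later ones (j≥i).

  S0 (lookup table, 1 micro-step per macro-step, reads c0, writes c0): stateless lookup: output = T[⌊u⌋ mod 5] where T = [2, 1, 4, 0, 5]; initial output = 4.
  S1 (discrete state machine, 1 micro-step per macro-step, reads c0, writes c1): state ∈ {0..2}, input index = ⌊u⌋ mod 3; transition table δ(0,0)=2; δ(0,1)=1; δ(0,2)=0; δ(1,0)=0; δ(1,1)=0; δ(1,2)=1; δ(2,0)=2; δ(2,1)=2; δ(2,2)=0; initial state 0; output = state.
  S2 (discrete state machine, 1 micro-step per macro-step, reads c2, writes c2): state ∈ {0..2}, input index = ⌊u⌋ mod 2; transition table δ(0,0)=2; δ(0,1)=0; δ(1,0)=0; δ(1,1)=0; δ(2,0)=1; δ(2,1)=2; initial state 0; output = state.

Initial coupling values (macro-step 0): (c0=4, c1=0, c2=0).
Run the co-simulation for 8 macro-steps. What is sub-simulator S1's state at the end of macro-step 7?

macro 1: S0 reads c0=4 → after 1×micro: 5; S1 reads c0=5 → after 1×micro: 0; S2 reads c2=0 → after 1×micro: 2 ⇒ (c0=5, c1=0, c2=2)
macro 2: S0 reads c0=5 → after 1×micro: 2; S1 reads c0=2 → after 1×micro: 0; S2 reads c2=2 → after 1×micro: 1 ⇒ (c0=2, c1=0, c2=1)
macro 3: S0 reads c0=2 → after 1×micro: 4; S1 reads c0=4 → after 1×micro: 1; S2 reads c2=1 → after 1×micro: 0 ⇒ (c0=4, c1=1, c2=0)
macro 4: S0 reads c0=4 → after 1×micro: 5; S1 reads c0=5 → after 1×micro: 1; S2 reads c2=0 → after 1×micro: 2 ⇒ (c0=5, c1=1, c2=2)
macro 5: S0 reads c0=5 → after 1×micro: 2; S1 reads c0=2 → after 1×micro: 1; S2 reads c2=2 → after 1×micro: 1 ⇒ (c0=2, c1=1, c2=1)
macro 6: S0 reads c0=2 → after 1×micro: 4; S1 reads c0=4 → after 1×micro: 0; S2 reads c2=1 → after 1×micro: 0 ⇒ (c0=4, c1=0, c2=0)
macro 7: S0 reads c0=4 → after 1×micro: 5; S1 reads c0=5 → after 1×micro: 0; S2 reads c2=0 → after 1×micro: 2 ⇒ (c0=5, c1=0, c2=2)
macro 8: S0 reads c0=5 → after 1×micro: 2; S1 reads c0=2 → after 1×micro: 0; S2 reads c2=2 → after 1×micro: 1 ⇒ (c0=2, c1=0, c2=1)

S1 state at macro-step 7 = 0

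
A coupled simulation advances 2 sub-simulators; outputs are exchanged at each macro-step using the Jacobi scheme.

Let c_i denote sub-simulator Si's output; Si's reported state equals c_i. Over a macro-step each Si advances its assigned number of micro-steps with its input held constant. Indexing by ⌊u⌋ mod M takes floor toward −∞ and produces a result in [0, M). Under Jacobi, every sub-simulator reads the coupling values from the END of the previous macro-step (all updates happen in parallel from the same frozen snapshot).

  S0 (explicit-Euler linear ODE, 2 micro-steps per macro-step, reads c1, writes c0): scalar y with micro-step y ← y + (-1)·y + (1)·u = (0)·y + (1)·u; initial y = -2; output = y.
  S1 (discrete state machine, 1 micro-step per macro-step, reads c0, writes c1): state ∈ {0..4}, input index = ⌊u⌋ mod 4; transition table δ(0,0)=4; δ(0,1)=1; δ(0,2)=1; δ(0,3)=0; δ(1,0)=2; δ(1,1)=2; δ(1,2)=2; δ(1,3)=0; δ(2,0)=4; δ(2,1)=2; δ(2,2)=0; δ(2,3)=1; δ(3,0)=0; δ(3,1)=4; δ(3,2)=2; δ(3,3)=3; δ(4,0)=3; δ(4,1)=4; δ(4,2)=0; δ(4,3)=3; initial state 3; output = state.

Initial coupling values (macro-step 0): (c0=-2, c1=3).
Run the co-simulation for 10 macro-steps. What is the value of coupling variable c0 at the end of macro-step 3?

macro 1: S0 reads c1=3 → after 2×micro: 3; S1 reads c0=-2 → after 1×micro: 2 ⇒ (c0=3, c1=2)
macro 2: S0 reads c1=2 → after 2×micro: 2; S1 reads c0=3 → after 1×micro: 1 ⇒ (c0=2, c1=1)
macro 3: S0 reads c1=1 → after 2×micro: 1; S1 reads c0=2 → after 1×micro: 2 ⇒ (c0=1, c1=2)
macro 4: S0 reads c1=2 → after 2×micro: 2; S1 reads c0=1 → after 1×micro: 2 ⇒ (c0=2, c1=2)
macro 5: S0 reads c1=2 → after 2×micro: 2; S1 reads c0=2 → after 1×micro: 0 ⇒ (c0=2, c1=0)
macro 6: S0 reads c1=0 → after 2×micro: 0; S1 reads c0=2 → after 1×micro: 1 ⇒ (c0=0, c1=1)
macro 7: S0 reads c1=1 → after 2×micro: 1; S1 reads c0=0 → after 1×micro: 2 ⇒ (c0=1, c1=2)
macro 8: S0 reads c1=2 → after 2×micro: 2; S1 reads c0=1 → after 1×micro: 2 ⇒ (c0=2, c1=2)
macro 9: S0 reads c1=2 → after 2×micro: 2; S1 reads c0=2 → after 1×micro: 0 ⇒ (c0=2, c1=0)
macro 10: S0 reads c1=0 → after 2×micro: 0; S1 reads c0=2 → after 1×micro: 1 ⇒ (c0=0, c1=1)

c0 at macro-step 3 = 1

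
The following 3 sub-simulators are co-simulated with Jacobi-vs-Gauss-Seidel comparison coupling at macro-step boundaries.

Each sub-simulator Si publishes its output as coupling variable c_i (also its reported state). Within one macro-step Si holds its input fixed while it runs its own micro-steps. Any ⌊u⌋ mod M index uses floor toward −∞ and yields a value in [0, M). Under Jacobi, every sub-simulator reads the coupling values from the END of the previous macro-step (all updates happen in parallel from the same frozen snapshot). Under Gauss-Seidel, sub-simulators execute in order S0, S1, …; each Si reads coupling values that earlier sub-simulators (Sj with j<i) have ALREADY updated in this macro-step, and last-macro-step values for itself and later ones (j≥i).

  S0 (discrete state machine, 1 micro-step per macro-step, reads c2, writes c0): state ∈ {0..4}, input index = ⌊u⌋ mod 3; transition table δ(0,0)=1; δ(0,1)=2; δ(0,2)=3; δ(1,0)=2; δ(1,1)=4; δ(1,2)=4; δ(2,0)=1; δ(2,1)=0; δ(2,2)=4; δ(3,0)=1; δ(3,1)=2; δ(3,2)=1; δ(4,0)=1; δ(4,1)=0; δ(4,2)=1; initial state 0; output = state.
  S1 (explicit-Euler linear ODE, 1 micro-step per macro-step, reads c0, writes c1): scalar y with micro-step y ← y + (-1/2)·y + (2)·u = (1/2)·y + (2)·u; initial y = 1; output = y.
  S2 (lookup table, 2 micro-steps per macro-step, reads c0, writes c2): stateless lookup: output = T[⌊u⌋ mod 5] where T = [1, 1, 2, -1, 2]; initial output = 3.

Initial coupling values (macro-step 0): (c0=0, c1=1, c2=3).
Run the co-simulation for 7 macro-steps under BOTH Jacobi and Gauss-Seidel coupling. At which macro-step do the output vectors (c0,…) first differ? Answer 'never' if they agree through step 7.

[Jacobi] macro 1: S0 reads c2=3 → after 1×micro: 1; S1 reads c0=0 → after 1×micro: 1/2; S2 reads c0=0 → after 2×micro: 1 ⇒ (c0=1, c1=1/2, c2=1)
[Jacobi] macro 2: S0 reads c2=1 → after 1×micro: 4; S1 reads c0=1 → after 1×micro: 9/4; S2 reads c0=1 → after 2×micro: 1 ⇒ (c0=4, c1=9/4, c2=1)
[Jacobi] macro 3: S0 reads c2=1 → after 1×micro: 0; S1 reads c0=4 → after 1×micro: 73/8; S2 reads c0=4 → after 2×micro: 2 ⇒ (c0=0, c1=73/8, c2=2)
[Jacobi] macro 4: S0 reads c2=2 → after 1×micro: 3; S1 reads c0=0 → after 1×micro: 73/16; S2 reads c0=0 → after 2×micro: 1 ⇒ (c0=3, c1=73/16, c2=1)
[Jacobi] macro 5: S0 reads c2=1 → after 1×micro: 2; S1 reads c0=3 → after 1×micro: 265/32; S2 reads c0=3 → after 2×micro: -1 ⇒ (c0=2, c1=265/32, c2=-1)
[Jacobi] macro 6: S0 reads c2=-1 → after 1×micro: 4; S1 reads c0=2 → after 1×micro: 521/64; S2 reads c0=2 → after 2×micro: 2 ⇒ (c0=4, c1=521/64, c2=2)
[Jacobi] macro 7: S0 reads c2=2 → after 1×micro: 1; S1 reads c0=4 → after 1×micro: 1545/128; S2 reads c0=4 → after 2×micro: 2 ⇒ (c0=1, c1=1545/128, c2=2)
[Gauss-Seidel] macro 1: S0 reads c2=3 → after 1×micro: 1; S1 reads c0=1 → after 1×micro: 5/2; S2 reads c0=1 → after 2×micro: 1 ⇒ (c0=1, c1=5/2, c2=1)
[Gauss-Seidel] macro 2: S0 reads c2=1 → after 1×micro: 4; S1 reads c0=4 → after 1×micro: 37/4; S2 reads c0=4 → after 2×micro: 2 ⇒ (c0=4, c1=37/4, c2=2)
[Gauss-Seidel] macro 3: S0 reads c2=2 → after 1×micro: 1; S1 reads c0=1 → after 1×micro: 53/8; S2 reads c0=1 → after 2×micro: 1 ⇒ (c0=1, c1=53/8, c2=1)
[Gauss-Seidel] macro 4: S0 reads c2=1 → after 1×micro: 4; S1 reads c0=4 → after 1×micro: 181/16; S2 reads c0=4 → after 2×micro: 2 ⇒ (c0=4, c1=181/16, c2=2)
[Gauss-Seidel] macro 5: S0 reads c2=2 → after 1×micro: 1; S1 reads c0=1 → after 1×micro: 245/32; S2 reads c0=1 → after 2×micro: 1 ⇒ (c0=1, c1=245/32, c2=1)
[Gauss-Seidel] macro 6: S0 reads c2=1 → after 1×micro: 4; S1 reads c0=4 → after 1×micro: 757/64; S2 reads c0=4 → after 2×micro: 2 ⇒ (c0=4, c1=757/64, c2=2)
[Gauss-Seidel] macro 7: S0 reads c2=2 → after 1×micro: 1; S1 reads c0=1 → after 1×micro: 1013/128; S2 reads c0=1 → after 2×micro: 1 ⇒ (c0=1, c1=1013/128, c2=1)

first divergence at macro-step: 1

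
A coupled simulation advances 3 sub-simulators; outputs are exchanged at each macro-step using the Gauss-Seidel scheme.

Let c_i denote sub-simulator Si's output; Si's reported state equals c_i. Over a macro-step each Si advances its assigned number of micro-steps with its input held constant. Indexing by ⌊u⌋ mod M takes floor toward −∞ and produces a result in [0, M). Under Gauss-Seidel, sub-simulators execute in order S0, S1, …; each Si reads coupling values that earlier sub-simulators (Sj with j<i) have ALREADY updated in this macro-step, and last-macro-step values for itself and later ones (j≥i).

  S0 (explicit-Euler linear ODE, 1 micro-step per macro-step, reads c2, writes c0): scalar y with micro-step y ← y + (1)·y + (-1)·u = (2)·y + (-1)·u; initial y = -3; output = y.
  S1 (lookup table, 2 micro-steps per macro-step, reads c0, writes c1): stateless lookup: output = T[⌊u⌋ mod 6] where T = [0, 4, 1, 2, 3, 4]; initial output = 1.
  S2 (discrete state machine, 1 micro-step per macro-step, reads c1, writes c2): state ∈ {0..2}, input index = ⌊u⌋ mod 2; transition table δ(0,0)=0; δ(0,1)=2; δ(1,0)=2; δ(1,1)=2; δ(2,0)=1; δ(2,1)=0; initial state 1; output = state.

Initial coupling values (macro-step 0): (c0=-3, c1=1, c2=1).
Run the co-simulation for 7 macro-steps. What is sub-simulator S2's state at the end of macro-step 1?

macro 1: S0 reads c2=1 → after 1×micro: -7; S1 reads c0=-7 → after 2×micro: 4; S2 reads c1=4 → after 1×micro: 2 ⇒ (c0=-7, c1=4, c2=2)
macro 2: S0 reads c2=2 → after 1×micro: -16; S1 reads c0=-16 → after 2×micro: 1; S2 reads c1=1 → after 1×micro: 0 ⇒ (c0=-16, c1=1, c2=0)
macro 3: S0 reads c2=0 → after 1×micro: -32; S1 reads c0=-32 → after 2×micro: 3; S2 reads c1=3 → after 1×micro: 2 ⇒ (c0=-32, c1=3, c2=2)
macro 4: S0 reads c2=2 → after 1×micro: -66; S1 reads c0=-66 → after 2×micro: 0; S2 reads c1=0 → after 1×micro: 1 ⇒ (c0=-66, c1=0, c2=1)
macro 5: S0 reads c2=1 → after 1×micro: -133; S1 reads c0=-133 → after 2×micro: 4; S2 reads c1=4 → after 1×micro: 2 ⇒ (c0=-133, c1=4, c2=2)
macro 6: S0 reads c2=2 → after 1×micro: -268; S1 reads c0=-268 → after 2×micro: 1; S2 reads c1=1 → after 1×micro: 0 ⇒ (c0=-268, c1=1, c2=0)
macro 7: S0 reads c2=0 → after 1×micro: -536; S1 reads c0=-536 → after 2×micro: 3; S2 reads c1=3 → after 1×micro: 2 ⇒ (c0=-536, c1=3, c2=2)

S2 state at macro-step 1 = 2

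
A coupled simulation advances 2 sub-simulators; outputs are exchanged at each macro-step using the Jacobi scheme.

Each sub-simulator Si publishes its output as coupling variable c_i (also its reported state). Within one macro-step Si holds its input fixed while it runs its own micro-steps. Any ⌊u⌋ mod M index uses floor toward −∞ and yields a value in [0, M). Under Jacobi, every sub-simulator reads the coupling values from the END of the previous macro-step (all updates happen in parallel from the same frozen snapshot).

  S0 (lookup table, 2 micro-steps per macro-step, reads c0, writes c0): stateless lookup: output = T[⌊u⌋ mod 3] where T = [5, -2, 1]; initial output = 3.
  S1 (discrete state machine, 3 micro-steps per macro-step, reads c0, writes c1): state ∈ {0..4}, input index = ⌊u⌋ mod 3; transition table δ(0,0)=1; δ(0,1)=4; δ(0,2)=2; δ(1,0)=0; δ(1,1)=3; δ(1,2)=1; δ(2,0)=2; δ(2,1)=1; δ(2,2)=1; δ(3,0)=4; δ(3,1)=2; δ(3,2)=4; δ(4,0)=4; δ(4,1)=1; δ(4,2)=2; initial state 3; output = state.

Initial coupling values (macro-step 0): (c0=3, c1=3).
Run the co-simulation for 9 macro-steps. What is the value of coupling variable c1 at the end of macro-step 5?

c1 at macro-step 5 = 1

macro 1: S0 reads c0=3 → after 2×micro: 5; S1 reads c0=3 → after 3×micro: 4 ⇒ (c0=5, c1=4)
macro 2: S0 reads c0=5 → after 2×micro: 1; S1 reads c0=5 → after 3×micro: 1 ⇒ (c0=1, c1=1)
macro 3: S0 reads c0=1 → after 2×micro: -2; S1 reads c0=1 → after 3×micro: 1 ⇒ (c0=-2, c1=1)
macro 4: S0 reads c0=-2 → after 2×micro: -2; S1 reads c0=-2 → after 3×micro: 1 ⇒ (c0=-2, c1=1)
macro 5: S0 reads c0=-2 → after 2×micro: -2; S1 reads c0=-2 → after 3×micro: 1 ⇒ (c0=-2, c1=1)
macro 6: S0 reads c0=-2 → after 2×micro: -2; S1 reads c0=-2 → after 3×micro: 1 ⇒ (c0=-2, c1=1)
macro 7: S0 reads c0=-2 → after 2×micro: -2; S1 reads c0=-2 → after 3×micro: 1 ⇒ (c0=-2, c1=1)
macro 8: S0 reads c0=-2 → after 2×micro: -2; S1 reads c0=-2 → after 3×micro: 1 ⇒ (c0=-2, c1=1)
macro 9: S0 reads c0=-2 → after 2×micro: -2; S1 reads c0=-2 → after 3×micro: 1 ⇒ (c0=-2, c1=1)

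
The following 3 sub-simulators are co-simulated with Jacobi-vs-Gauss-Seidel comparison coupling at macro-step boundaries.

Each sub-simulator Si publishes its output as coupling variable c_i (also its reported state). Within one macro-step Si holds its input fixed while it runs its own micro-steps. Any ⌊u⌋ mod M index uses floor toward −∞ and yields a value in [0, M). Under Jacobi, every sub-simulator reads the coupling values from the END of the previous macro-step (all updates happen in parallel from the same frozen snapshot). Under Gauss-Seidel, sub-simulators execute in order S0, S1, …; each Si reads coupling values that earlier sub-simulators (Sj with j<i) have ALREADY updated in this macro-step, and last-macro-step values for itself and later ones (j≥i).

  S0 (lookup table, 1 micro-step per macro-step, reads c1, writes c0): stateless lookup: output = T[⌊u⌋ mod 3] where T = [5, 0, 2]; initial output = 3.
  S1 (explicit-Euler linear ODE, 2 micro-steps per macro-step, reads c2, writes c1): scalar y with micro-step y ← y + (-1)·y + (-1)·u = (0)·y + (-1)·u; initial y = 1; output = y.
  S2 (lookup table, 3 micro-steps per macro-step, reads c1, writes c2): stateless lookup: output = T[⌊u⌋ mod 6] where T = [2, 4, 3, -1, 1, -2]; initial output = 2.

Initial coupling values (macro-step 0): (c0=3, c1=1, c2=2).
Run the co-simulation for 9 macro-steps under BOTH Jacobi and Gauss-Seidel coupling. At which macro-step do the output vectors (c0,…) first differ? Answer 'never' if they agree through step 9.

first divergence at macro-step: 1

[Jacobi] macro 1: S0 reads c1=1 → after 1×micro: 0; S1 reads c2=2 → after 2×micro: -2; S2 reads c1=1 → after 3×micro: 4 ⇒ (c0=0, c1=-2, c2=4)
[Jacobi] macro 2: S0 reads c1=-2 → after 1×micro: 0; S1 reads c2=4 → after 2×micro: -4; S2 reads c1=-2 → after 3×micro: 1 ⇒ (c0=0, c1=-4, c2=1)
[Jacobi] macro 3: S0 reads c1=-4 → after 1×micro: 2; S1 reads c2=1 → after 2×micro: -1; S2 reads c1=-4 → after 3×micro: 3 ⇒ (c0=2, c1=-1, c2=3)
[Jacobi] macro 4: S0 reads c1=-1 → after 1×micro: 2; S1 reads c2=3 → after 2×micro: -3; S2 reads c1=-1 → after 3×micro: -2 ⇒ (c0=2, c1=-3, c2=-2)
[Jacobi] macro 5: S0 reads c1=-3 → after 1×micro: 5; S1 reads c2=-2 → after 2×micro: 2; S2 reads c1=-3 → after 3×micro: -1 ⇒ (c0=5, c1=2, c2=-1)
[Jacobi] macro 6: S0 reads c1=2 → after 1×micro: 2; S1 reads c2=-1 → after 2×micro: 1; S2 reads c1=2 → after 3×micro: 3 ⇒ (c0=2, c1=1, c2=3)
[Jacobi] macro 7: S0 reads c1=1 → after 1×micro: 0; S1 reads c2=3 → after 2×micro: -3; S2 reads c1=1 → after 3×micro: 4 ⇒ (c0=0, c1=-3, c2=4)
[Jacobi] macro 8: S0 reads c1=-3 → after 1×micro: 5; S1 reads c2=4 → after 2×micro: -4; S2 reads c1=-3 → after 3×micro: -1 ⇒ (c0=5, c1=-4, c2=-1)
[Jacobi] macro 9: S0 reads c1=-4 → after 1×micro: 2; S1 reads c2=-1 → after 2×micro: 1; S2 reads c1=-4 → after 3×micro: 3 ⇒ (c0=2, c1=1, c2=3)
[Gauss-Seidel] macro 1: S0 reads c1=1 → after 1×micro: 0; S1 reads c2=2 → after 2×micro: -2; S2 reads c1=-2 → after 3×micro: 1 ⇒ (c0=0, c1=-2, c2=1)
[Gauss-Seidel] macro 2: S0 reads c1=-2 → after 1×micro: 0; S1 reads c2=1 → after 2×micro: -1; S2 reads c1=-1 → after 3×micro: -2 ⇒ (c0=0, c1=-1, c2=-2)
[Gauss-Seidel] macro 3: S0 reads c1=-1 → after 1×micro: 2; S1 reads c2=-2 → after 2×micro: 2; S2 reads c1=2 → after 3×micro: 3 ⇒ (c0=2, c1=2, c2=3)
[Gauss-Seidel] macro 4: S0 reads c1=2 → after 1×micro: 2; S1 reads c2=3 → after 2×micro: -3; S2 reads c1=-3 → after 3×micro: -1 ⇒ (c0=2, c1=-3, c2=-1)
[Gauss-Seidel] macro 5: S0 reads c1=-3 → after 1×micro: 5; S1 reads c2=-1 → after 2×micro: 1; S2 reads c1=1 → after 3×micro: 4 ⇒ (c0=5, c1=1, c2=4)
[Gauss-Seidel] macro 6: S0 reads c1=1 → after 1×micro: 0; S1 reads c2=4 → after 2×micro: -4; S2 reads c1=-4 → after 3×micro: 3 ⇒ (c0=0, c1=-4, c2=3)
[Gauss-Seidel] macro 7: S0 reads c1=-4 → after 1×micro: 2; S1 reads c2=3 → after 2×micro: -3; S2 reads c1=-3 → after 3×micro: -1 ⇒ (c0=2, c1=-3, c2=-1)
[Gauss-Seidel] macro 8: S0 reads c1=-3 → after 1×micro: 5; S1 reads c2=-1 → after 2×micro: 1; S2 reads c1=1 → after 3×micro: 4 ⇒ (c0=5, c1=1, c2=4)
[Gauss-Seidel] macro 9: S0 reads c1=1 → after 1×micro: 0; S1 reads c2=4 → after 2×micro: -4; S2 reads c1=-4 → after 3×micro: 3 ⇒ (c0=0, c1=-4, c2=3)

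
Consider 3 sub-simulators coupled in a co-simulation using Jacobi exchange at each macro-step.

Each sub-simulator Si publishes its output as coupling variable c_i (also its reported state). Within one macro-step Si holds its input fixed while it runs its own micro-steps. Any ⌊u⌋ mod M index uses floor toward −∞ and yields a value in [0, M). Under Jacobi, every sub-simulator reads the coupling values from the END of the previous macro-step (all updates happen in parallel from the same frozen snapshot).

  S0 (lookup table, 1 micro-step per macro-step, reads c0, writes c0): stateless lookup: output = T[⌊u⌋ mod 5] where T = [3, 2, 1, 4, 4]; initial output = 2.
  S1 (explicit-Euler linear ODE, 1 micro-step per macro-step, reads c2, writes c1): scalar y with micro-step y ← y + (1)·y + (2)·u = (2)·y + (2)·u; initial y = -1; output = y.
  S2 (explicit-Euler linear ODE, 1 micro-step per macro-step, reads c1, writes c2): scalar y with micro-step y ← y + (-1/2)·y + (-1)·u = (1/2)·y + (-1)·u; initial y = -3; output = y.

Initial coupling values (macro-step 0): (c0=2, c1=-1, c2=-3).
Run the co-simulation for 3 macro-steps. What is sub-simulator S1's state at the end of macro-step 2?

macro 1: S0 reads c0=2 → after 1×micro: 1; S1 reads c2=-3 → after 1×micro: -8; S2 reads c1=-1 → after 1×micro: -1/2 ⇒ (c0=1, c1=-8, c2=-1/2)
macro 2: S0 reads c0=1 → after 1×micro: 2; S1 reads c2=-1/2 → after 1×micro: -17; S2 reads c1=-8 → after 1×micro: 31/4 ⇒ (c0=2, c1=-17, c2=31/4)
macro 3: S0 reads c0=2 → after 1×micro: 1; S1 reads c2=31/4 → after 1×micro: -37/2; S2 reads c1=-17 → after 1×micro: 167/8 ⇒ (c0=1, c1=-37/2, c2=167/8)

S1 state at macro-step 2 = -17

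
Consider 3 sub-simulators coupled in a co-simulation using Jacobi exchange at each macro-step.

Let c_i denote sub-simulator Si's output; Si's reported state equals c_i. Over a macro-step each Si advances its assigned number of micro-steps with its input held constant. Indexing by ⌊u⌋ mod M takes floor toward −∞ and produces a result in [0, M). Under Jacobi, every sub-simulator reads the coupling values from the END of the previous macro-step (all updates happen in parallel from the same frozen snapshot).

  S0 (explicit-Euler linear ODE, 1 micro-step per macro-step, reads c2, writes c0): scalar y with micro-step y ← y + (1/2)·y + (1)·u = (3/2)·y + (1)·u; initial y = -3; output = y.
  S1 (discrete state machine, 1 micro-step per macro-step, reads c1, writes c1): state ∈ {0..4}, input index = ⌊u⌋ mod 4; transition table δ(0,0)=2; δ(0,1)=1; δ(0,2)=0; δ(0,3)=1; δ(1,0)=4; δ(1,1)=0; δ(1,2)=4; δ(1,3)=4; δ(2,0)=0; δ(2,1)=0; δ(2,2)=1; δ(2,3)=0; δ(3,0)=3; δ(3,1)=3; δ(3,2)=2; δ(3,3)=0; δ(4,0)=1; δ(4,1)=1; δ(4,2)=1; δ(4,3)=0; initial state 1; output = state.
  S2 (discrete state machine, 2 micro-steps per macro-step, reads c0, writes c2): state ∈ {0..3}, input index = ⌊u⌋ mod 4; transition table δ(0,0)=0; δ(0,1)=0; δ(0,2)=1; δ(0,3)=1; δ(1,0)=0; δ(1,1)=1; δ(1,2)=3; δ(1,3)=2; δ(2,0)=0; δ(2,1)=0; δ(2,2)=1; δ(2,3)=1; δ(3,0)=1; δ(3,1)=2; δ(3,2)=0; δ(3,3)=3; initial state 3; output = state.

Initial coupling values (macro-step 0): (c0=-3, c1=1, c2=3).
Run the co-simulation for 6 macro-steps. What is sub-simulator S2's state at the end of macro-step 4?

S2 state at macro-step 4 = 2

macro 1: S0 reads c2=3 → after 1×micro: -3/2; S1 reads c1=1 → after 1×micro: 0; S2 reads c0=-3 → after 2×micro: 0 ⇒ (c0=-3/2, c1=0, c2=0)
macro 2: S0 reads c2=0 → after 1×micro: -9/4; S1 reads c1=0 → after 1×micro: 2; S2 reads c0=-3/2 → after 2×micro: 3 ⇒ (c0=-9/4, c1=2, c2=3)
macro 3: S0 reads c2=3 → after 1×micro: -3/8; S1 reads c1=2 → after 1×micro: 1; S2 reads c0=-9/4 → after 2×micro: 0 ⇒ (c0=-3/8, c1=1, c2=0)
macro 4: S0 reads c2=0 → after 1×micro: -9/16; S1 reads c1=1 → after 1×micro: 0; S2 reads c0=-3/8 → after 2×micro: 2 ⇒ (c0=-9/16, c1=0, c2=2)
macro 5: S0 reads c2=2 → after 1×micro: 37/32; S1 reads c1=0 → after 1×micro: 2; S2 reads c0=-9/16 → after 2×micro: 2 ⇒ (c0=37/32, c1=2, c2=2)
macro 6: S0 reads c2=2 → after 1×micro: 239/64; S1 reads c1=2 → after 1×micro: 1; S2 reads c0=37/32 → after 2×micro: 0 ⇒ (c0=239/64, c1=1, c2=0)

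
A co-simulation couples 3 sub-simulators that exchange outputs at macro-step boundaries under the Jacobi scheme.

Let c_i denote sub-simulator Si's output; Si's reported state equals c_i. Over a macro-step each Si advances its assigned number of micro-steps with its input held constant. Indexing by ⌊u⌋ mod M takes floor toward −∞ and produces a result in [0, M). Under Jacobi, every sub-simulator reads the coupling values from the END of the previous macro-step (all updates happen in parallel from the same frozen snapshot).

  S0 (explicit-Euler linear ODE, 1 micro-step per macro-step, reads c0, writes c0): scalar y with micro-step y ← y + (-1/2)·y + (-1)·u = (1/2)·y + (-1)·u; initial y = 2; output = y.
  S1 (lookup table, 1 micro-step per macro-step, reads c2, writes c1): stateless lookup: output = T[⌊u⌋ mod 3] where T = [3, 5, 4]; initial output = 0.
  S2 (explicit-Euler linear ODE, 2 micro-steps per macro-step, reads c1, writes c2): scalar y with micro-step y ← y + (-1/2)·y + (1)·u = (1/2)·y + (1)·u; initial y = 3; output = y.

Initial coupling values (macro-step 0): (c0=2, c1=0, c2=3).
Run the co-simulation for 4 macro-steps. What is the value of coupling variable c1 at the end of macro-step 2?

c1 at macro-step 2 = 3

macro 1: S0 reads c0=2 → after 1×micro: -1; S1 reads c2=3 → after 1×micro: 3; S2 reads c1=0 → after 2×micro: 3/4 ⇒ (c0=-1, c1=3, c2=3/4)
macro 2: S0 reads c0=-1 → after 1×micro: 1/2; S1 reads c2=3/4 → after 1×micro: 3; S2 reads c1=3 → after 2×micro: 75/16 ⇒ (c0=1/2, c1=3, c2=75/16)
macro 3: S0 reads c0=1/2 → after 1×micro: -1/4; S1 reads c2=75/16 → after 1×micro: 5; S2 reads c1=3 → after 2×micro: 363/64 ⇒ (c0=-1/4, c1=5, c2=363/64)
macro 4: S0 reads c0=-1/4 → after 1×micro: 1/8; S1 reads c2=363/64 → after 1×micro: 4; S2 reads c1=5 → after 2×micro: 2283/256 ⇒ (c0=1/8, c1=4, c2=2283/256)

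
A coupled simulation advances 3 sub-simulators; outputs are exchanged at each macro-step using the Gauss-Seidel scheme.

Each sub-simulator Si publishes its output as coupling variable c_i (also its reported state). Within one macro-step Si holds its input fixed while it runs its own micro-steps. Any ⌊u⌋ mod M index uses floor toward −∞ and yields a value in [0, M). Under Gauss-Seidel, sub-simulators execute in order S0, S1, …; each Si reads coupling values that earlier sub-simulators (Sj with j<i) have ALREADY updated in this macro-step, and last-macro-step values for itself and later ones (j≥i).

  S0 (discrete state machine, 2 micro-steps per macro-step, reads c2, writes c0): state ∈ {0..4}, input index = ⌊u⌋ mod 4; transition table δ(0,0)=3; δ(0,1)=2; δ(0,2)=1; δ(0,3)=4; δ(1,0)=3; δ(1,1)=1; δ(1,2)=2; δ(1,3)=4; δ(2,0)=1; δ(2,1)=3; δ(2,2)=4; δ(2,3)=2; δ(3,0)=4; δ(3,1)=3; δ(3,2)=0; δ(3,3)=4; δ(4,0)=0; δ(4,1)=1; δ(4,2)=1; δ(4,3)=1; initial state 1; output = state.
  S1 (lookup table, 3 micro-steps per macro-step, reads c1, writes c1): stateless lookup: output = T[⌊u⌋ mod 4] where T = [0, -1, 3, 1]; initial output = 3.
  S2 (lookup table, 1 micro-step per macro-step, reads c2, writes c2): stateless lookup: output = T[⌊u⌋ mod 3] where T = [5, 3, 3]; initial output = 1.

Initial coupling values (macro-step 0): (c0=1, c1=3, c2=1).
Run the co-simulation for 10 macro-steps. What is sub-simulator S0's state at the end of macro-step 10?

S0 state at macro-step 10 = 1

macro 1: S0 reads c2=1 → after 2×micro: 1; S1 reads c1=3 → after 3×micro: 1; S2 reads c2=1 → after 1×micro: 3 ⇒ (c0=1, c1=1, c2=3)
macro 2: S0 reads c2=3 → after 2×micro: 1; S1 reads c1=1 → after 3×micro: -1; S2 reads c2=3 → after 1×micro: 5 ⇒ (c0=1, c1=-1, c2=5)
macro 3: S0 reads c2=5 → after 2×micro: 1; S1 reads c1=-1 → after 3×micro: 1; S2 reads c2=5 → after 1×micro: 3 ⇒ (c0=1, c1=1, c2=3)
macro 4: S0 reads c2=3 → after 2×micro: 1; S1 reads c1=1 → after 3×micro: -1; S2 reads c2=3 → after 1×micro: 5 ⇒ (c0=1, c1=-1, c2=5)
macro 5: S0 reads c2=5 → after 2×micro: 1; S1 reads c1=-1 → after 3×micro: 1; S2 reads c2=5 → after 1×micro: 3 ⇒ (c0=1, c1=1, c2=3)
macro 6: S0 reads c2=3 → after 2×micro: 1; S1 reads c1=1 → after 3×micro: -1; S2 reads c2=3 → after 1×micro: 5 ⇒ (c0=1, c1=-1, c2=5)
macro 7: S0 reads c2=5 → after 2×micro: 1; S1 reads c1=-1 → after 3×micro: 1; S2 reads c2=5 → after 1×micro: 3 ⇒ (c0=1, c1=1, c2=3)
macro 8: S0 reads c2=3 → after 2×micro: 1; S1 reads c1=1 → after 3×micro: -1; S2 reads c2=3 → after 1×micro: 5 ⇒ (c0=1, c1=-1, c2=5)
macro 9: S0 reads c2=5 → after 2×micro: 1; S1 reads c1=-1 → after 3×micro: 1; S2 reads c2=5 → after 1×micro: 3 ⇒ (c0=1, c1=1, c2=3)
macro 10: S0 reads c2=3 → after 2×micro: 1; S1 reads c1=1 → after 3×micro: -1; S2 reads c2=3 → after 1×micro: 5 ⇒ (c0=1, c1=-1, c2=5)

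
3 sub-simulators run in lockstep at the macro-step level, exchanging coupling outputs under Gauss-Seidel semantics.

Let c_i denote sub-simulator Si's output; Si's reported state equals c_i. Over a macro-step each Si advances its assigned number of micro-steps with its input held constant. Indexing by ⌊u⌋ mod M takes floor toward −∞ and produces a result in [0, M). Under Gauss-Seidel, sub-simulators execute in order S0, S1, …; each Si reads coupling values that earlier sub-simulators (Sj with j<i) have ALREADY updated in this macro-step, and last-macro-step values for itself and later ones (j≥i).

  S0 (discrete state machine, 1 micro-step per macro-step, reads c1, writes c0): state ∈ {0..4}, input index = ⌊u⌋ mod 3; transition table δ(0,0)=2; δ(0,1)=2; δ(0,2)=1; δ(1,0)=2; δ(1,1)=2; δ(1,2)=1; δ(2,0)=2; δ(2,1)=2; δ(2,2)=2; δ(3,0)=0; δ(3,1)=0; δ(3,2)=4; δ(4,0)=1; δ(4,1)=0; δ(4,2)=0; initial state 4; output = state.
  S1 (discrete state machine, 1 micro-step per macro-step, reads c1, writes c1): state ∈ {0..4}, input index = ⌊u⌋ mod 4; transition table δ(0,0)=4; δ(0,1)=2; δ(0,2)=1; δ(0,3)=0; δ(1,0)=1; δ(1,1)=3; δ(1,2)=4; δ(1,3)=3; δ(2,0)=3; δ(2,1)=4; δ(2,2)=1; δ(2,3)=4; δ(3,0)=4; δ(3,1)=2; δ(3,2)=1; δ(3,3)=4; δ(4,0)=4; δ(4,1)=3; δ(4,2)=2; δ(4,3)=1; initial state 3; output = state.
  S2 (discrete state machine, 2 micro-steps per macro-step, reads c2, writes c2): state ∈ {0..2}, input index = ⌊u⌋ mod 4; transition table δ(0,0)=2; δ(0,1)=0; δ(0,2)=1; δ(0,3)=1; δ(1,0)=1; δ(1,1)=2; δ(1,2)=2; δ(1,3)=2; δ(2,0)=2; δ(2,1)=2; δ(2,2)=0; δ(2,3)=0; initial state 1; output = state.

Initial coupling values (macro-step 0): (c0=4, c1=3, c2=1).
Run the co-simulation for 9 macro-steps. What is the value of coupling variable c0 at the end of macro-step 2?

c0 at macro-step 2 = 2

macro 1: S0 reads c1=3 → after 1×micro: 1; S1 reads c1=3 → after 1×micro: 4; S2 reads c2=1 → after 2×micro: 2 ⇒ (c0=1, c1=4, c2=2)
macro 2: S0 reads c1=4 → after 1×micro: 2; S1 reads c1=4 → after 1×micro: 4; S2 reads c2=2 → after 2×micro: 1 ⇒ (c0=2, c1=4, c2=1)
macro 3: S0 reads c1=4 → after 1×micro: 2; S1 reads c1=4 → after 1×micro: 4; S2 reads c2=1 → after 2×micro: 2 ⇒ (c0=2, c1=4, c2=2)
macro 4: S0 reads c1=4 → after 1×micro: 2; S1 reads c1=4 → after 1×micro: 4; S2 reads c2=2 → after 2×micro: 1 ⇒ (c0=2, c1=4, c2=1)
macro 5: S0 reads c1=4 → after 1×micro: 2; S1 reads c1=4 → after 1×micro: 4; S2 reads c2=1 → after 2×micro: 2 ⇒ (c0=2, c1=4, c2=2)
macro 6: S0 reads c1=4 → after 1×micro: 2; S1 reads c1=4 → after 1×micro: 4; S2 reads c2=2 → after 2×micro: 1 ⇒ (c0=2, c1=4, c2=1)
macro 7: S0 reads c1=4 → after 1×micro: 2; S1 reads c1=4 → after 1×micro: 4; S2 reads c2=1 → after 2×micro: 2 ⇒ (c0=2, c1=4, c2=2)
macro 8: S0 reads c1=4 → after 1×micro: 2; S1 reads c1=4 → after 1×micro: 4; S2 reads c2=2 → after 2×micro: 1 ⇒ (c0=2, c1=4, c2=1)
macro 9: S0 reads c1=4 → after 1×micro: 2; S1 reads c1=4 → after 1×micro: 4; S2 reads c2=1 → after 2×micro: 2 ⇒ (c0=2, c1=4, c2=2)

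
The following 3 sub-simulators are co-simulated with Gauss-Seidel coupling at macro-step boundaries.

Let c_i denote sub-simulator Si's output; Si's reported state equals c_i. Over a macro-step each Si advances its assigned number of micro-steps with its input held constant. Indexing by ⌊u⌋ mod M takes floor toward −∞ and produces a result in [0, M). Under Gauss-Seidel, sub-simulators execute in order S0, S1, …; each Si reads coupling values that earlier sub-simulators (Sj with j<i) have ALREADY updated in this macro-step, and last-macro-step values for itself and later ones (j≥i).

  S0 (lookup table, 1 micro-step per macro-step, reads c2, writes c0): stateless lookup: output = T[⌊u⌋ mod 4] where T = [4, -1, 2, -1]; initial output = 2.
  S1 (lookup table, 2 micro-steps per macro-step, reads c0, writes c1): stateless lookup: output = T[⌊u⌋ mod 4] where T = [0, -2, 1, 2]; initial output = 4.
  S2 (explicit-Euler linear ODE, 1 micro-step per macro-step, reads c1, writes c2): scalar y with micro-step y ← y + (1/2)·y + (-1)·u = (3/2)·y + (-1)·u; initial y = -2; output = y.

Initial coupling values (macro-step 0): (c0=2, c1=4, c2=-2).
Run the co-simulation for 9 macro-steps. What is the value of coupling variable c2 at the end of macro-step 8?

c2 at macro-step 8 = -82

macro 1: S0 reads c2=-2 → after 1×micro: 2; S1 reads c0=2 → after 2×micro: 1; S2 reads c1=1 → after 1×micro: -4 ⇒ (c0=2, c1=1, c2=-4)
macro 2: S0 reads c2=-4 → after 1×micro: 4; S1 reads c0=4 → after 2×micro: 0; S2 reads c1=0 → after 1×micro: -6 ⇒ (c0=4, c1=0, c2=-6)
macro 3: S0 reads c2=-6 → after 1×micro: 2; S1 reads c0=2 → after 2×micro: 1; S2 reads c1=1 → after 1×micro: -10 ⇒ (c0=2, c1=1, c2=-10)
macro 4: S0 reads c2=-10 → after 1×micro: 2; S1 reads c0=2 → after 2×micro: 1; S2 reads c1=1 → after 1×micro: -16 ⇒ (c0=2, c1=1, c2=-16)
macro 5: S0 reads c2=-16 → after 1×micro: 4; S1 reads c0=4 → after 2×micro: 0; S2 reads c1=0 → after 1×micro: -24 ⇒ (c0=4, c1=0, c2=-24)
macro 6: S0 reads c2=-24 → after 1×micro: 4; S1 reads c0=4 → after 2×micro: 0; S2 reads c1=0 → after 1×micro: -36 ⇒ (c0=4, c1=0, c2=-36)
macro 7: S0 reads c2=-36 → after 1×micro: 4; S1 reads c0=4 → after 2×micro: 0; S2 reads c1=0 → after 1×micro: -54 ⇒ (c0=4, c1=0, c2=-54)
macro 8: S0 reads c2=-54 → after 1×micro: 2; S1 reads c0=2 → after 2×micro: 1; S2 reads c1=1 → after 1×micro: -82 ⇒ (c0=2, c1=1, c2=-82)
macro 9: S0 reads c2=-82 → after 1×micro: 2; S1 reads c0=2 → after 2×micro: 1; S2 reads c1=1 → after 1×micro: -124 ⇒ (c0=2, c1=1, c2=-124)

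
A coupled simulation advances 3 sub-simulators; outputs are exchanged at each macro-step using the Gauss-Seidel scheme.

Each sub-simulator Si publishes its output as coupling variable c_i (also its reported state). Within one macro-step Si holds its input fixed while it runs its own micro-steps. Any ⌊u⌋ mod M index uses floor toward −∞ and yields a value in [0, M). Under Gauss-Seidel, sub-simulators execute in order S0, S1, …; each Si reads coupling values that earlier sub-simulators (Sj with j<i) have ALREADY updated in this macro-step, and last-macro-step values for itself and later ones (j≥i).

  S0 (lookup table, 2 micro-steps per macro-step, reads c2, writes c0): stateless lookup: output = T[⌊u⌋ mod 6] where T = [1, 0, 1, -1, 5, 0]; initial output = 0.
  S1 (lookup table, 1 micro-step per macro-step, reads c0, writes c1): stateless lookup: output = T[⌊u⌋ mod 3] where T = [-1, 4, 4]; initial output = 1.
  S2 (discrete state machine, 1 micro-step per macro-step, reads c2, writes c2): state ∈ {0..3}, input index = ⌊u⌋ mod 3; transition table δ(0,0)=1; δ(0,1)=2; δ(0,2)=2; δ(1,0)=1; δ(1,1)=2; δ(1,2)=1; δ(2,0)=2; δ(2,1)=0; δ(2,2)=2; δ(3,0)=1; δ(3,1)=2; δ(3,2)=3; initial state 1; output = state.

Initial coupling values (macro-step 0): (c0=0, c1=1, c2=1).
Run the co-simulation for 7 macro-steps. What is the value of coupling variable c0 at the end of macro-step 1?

c0 at macro-step 1 = 0

macro 1: S0 reads c2=1 → after 2×micro: 0; S1 reads c0=0 → after 1×micro: -1; S2 reads c2=1 → after 1×micro: 2 ⇒ (c0=0, c1=-1, c2=2)
macro 2: S0 reads c2=2 → after 2×micro: 1; S1 reads c0=1 → after 1×micro: 4; S2 reads c2=2 → after 1×micro: 2 ⇒ (c0=1, c1=4, c2=2)
macro 3: S0 reads c2=2 → after 2×micro: 1; S1 reads c0=1 → after 1×micro: 4; S2 reads c2=2 → after 1×micro: 2 ⇒ (c0=1, c1=4, c2=2)
macro 4: S0 reads c2=2 → after 2×micro: 1; S1 reads c0=1 → after 1×micro: 4; S2 reads c2=2 → after 1×micro: 2 ⇒ (c0=1, c1=4, c2=2)
macro 5: S0 reads c2=2 → after 2×micro: 1; S1 reads c0=1 → after 1×micro: 4; S2 reads c2=2 → after 1×micro: 2 ⇒ (c0=1, c1=4, c2=2)
macro 6: S0 reads c2=2 → after 2×micro: 1; S1 reads c0=1 → after 1×micro: 4; S2 reads c2=2 → after 1×micro: 2 ⇒ (c0=1, c1=4, c2=2)
macro 7: S0 reads c2=2 → after 2×micro: 1; S1 reads c0=1 → after 1×micro: 4; S2 reads c2=2 → after 1×micro: 2 ⇒ (c0=1, c1=4, c2=2)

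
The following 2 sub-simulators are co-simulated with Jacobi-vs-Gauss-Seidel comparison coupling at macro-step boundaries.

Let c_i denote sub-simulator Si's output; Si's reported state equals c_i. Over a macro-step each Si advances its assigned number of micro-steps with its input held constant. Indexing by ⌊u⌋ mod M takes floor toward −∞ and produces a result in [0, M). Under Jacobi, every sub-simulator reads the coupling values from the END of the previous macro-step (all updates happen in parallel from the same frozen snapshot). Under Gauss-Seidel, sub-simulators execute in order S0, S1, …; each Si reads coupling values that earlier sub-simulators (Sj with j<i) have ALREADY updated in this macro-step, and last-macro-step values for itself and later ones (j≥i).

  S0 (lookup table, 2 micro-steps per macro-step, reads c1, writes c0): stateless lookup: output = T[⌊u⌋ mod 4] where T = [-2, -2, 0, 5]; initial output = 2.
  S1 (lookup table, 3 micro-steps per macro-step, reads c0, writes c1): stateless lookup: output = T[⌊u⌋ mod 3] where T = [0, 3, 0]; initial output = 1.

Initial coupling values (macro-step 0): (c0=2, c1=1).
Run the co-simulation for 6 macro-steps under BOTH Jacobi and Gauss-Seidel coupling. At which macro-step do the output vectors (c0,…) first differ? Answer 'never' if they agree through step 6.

[Jacobi] macro 1: S0 reads c1=1 → after 2×micro: -2; S1 reads c0=2 → after 3×micro: 0 ⇒ (c0=-2, c1=0)
[Jacobi] macro 2: S0 reads c1=0 → after 2×micro: -2; S1 reads c0=-2 → after 3×micro: 3 ⇒ (c0=-2, c1=3)
[Jacobi] macro 3: S0 reads c1=3 → after 2×micro: 5; S1 reads c0=-2 → after 3×micro: 3 ⇒ (c0=5, c1=3)
[Jacobi] macro 4: S0 reads c1=3 → after 2×micro: 5; S1 reads c0=5 → after 3×micro: 0 ⇒ (c0=5, c1=0)
[Jacobi] macro 5: S0 reads c1=0 → after 2×micro: -2; S1 reads c0=5 → after 3×micro: 0 ⇒ (c0=-2, c1=0)
[Jacobi] macro 6: S0 reads c1=0 → after 2×micro: -2; S1 reads c0=-2 → after 3×micro: 3 ⇒ (c0=-2, c1=3)
[Gauss-Seidel] macro 1: S0 reads c1=1 → after 2×micro: -2; S1 reads c0=-2 → after 3×micro: 3 ⇒ (c0=-2, c1=3)
[Gauss-Seidel] macro 2: S0 reads c1=3 → after 2×micro: 5; S1 reads c0=5 → after 3×micro: 0 ⇒ (c0=5, c1=0)
[Gauss-Seidel] macro 3: S0 reads c1=0 → after 2×micro: -2; S1 reads c0=-2 → after 3×micro: 3 ⇒ (c0=-2, c1=3)
[Gauss-Seidel] macro 4: S0 reads c1=3 → after 2×micro: 5; S1 reads c0=5 → after 3×micro: 0 ⇒ (c0=5, c1=0)
[Gauss-Seidel] macro 5: S0 reads c1=0 → after 2×micro: -2; S1 reads c0=-2 → after 3×micro: 3 ⇒ (c0=-2, c1=3)
[Gauss-Seidel] macro 6: S0 reads c1=3 → after 2×micro: 5; S1 reads c0=5 → after 3×micro: 0 ⇒ (c0=5, c1=0)

first divergence at macro-step: 1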